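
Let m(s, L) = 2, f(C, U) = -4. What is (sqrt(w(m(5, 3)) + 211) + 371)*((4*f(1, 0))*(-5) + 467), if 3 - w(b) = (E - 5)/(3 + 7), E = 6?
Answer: 202937 + 547*sqrt(21390)/10 ≈ 2.1094e+5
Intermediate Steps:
w(b) = 29/10 (w(b) = 3 - (6 - 5)/(3 + 7) = 3 - 1/10 = 29/10)
(sqrt(w(m(5, 3)) + 211) + 371)*((4*f(1, 0))*(-5) + 467) = (sqrt(29/10 + 211) + 371)*((4*(-4))*(-5) + 467) = (sqrt(2139/10) + 371)*(-16*(-5) + 467) = (sqrt(21390)/10 + 371)*(80 + 467) = (371 + sqrt(21390)/10)*547 = 202937 + 547*sqrt(21390)/10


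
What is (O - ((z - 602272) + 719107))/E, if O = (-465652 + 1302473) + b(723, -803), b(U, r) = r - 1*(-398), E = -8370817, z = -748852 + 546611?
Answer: -921822/8370817 ≈ -0.11012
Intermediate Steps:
z = -202241
b(U, r) = 398 + r (b(U, r) = r + 398 = 398 + r)
O = 836416 (O = (-465652 + 1302473) + (398 - 803) = 836821 - 405 = 836416)
(O - ((z - 602272) + 719107))/E = (836416 - ((-202241 - 602272) + 719107))/(-8370817) = (836416 - (-804513 + 719107))*(-1/8370817) = (836416 - 1*(-85406))*(-1/8370817) = (836416 + 85406)*(-1/8370817) = 921822*(-1/8370817) = -921822/8370817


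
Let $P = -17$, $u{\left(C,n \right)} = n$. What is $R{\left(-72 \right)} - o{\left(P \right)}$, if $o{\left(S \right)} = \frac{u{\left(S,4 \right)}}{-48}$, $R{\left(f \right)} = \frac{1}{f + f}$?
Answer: $\frac{11}{144} \approx 0.076389$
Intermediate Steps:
$R{\left(f \right)} = \frac{1}{2 f}$
$o{\left(S \right)} = - \frac{1}{12}$ ($o{\left(S \right)} = \frac{4}{-48} = 4 \left(- \frac{1}{48}\right) = - \frac{1}{12}$)
$R{\left(-72 \right)} - o{\left(P \right)} = \frac{1}{2 \left(-72\right)} - - \frac{1}{12} = \frac{1}{2} \left(- \frac{1}{72}\right) + \frac{1}{12} = - \frac{1}{144} + \frac{1}{12} = \frac{11}{144}$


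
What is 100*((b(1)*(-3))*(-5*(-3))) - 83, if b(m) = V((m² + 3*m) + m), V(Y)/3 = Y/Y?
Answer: -13583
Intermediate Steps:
V(Y) = 3 (V(Y) = 3*(Y/Y) = 3*1 = 3)
b(m) = 3
100*((b(1)*(-3))*(-5*(-3))) - 83 = 100*((3*(-3))*(-5*(-3))) - 83 = 100*(-9*15) - 83 = 100*(-135) - 83 = -13500 - 83 = -13583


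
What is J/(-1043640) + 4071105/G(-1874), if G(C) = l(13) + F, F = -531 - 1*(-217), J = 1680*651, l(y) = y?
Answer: -11803047833/872599 ≈ -13526.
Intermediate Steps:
J = 1093680
F = -314 (F = -531 + 217 = -314)
G(C) = -301 (G(C) = 13 - 314 = -301)
J/(-1043640) + 4071105/G(-1874) = 1093680/(-1043640) + 4071105/(-301) = 1093680*(-1/1043640) + 4071105*(-1/301) = -3038/2899 - 4071105/301 = -11803047833/872599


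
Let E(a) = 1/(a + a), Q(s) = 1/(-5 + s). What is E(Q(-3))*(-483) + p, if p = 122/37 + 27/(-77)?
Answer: 5512663/2849 ≈ 1934.9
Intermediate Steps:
E(a) = 1/(2*a)
p = 8395/2849 (p = 122*(1/37) + 27*(-1/77) = 122/37 - 27/77 = 8395/2849 ≈ 2.9466)
E(Q(-3))*(-483) + p = (1/(2*(1/(-5 - 3))))*(-483) + 8395/2849 = (1/(2*(1/(-8))))*(-483) + 8395/2849 = (1/(2*(-⅛)))*(-483) + 8395/2849 = ((½)*(-8))*(-483) + 8395/2849 = -4*(-483) + 8395/2849 = 1932 + 8395/2849 = 5512663/2849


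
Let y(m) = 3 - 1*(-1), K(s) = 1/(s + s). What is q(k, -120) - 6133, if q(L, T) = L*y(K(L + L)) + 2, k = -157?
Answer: -6759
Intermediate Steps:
K(s) = 1/(2*s)
y(m) = 4 (y(m) = 3 + 1 = 4)
q(L, T) = 2 + 4*L (q(L, T) = L*4 + 2 = 4*L + 2 = 2 + 4*L)
q(k, -120) - 6133 = (2 + 4*(-157)) - 6133 = (2 - 628) - 6133 = -626 - 6133 = -6759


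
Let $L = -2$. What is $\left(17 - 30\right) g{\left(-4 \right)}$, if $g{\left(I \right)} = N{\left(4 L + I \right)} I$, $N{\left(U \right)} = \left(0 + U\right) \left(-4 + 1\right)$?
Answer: $1872$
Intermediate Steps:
$N{\left(U \right)} = - 3 U$ ($N{\left(U \right)} = U \left(-3\right) = - 3 U$)
$g{\left(I \right)} = I \left(24 - 3 I\right)$ ($g{\left(I \right)} = - 3 \left(4 \left(-2\right) + I\right) I = - 3 \left(-8 + I\right) I = \left(24 - 3 I\right) I = I \left(24 - 3 I\right)$)
$\left(17 - 30\right) g{\left(-4 \right)} = \left(17 - 30\right) 3 \left(-4\right) \left(8 - -4\right) = - 13 \cdot 3 \left(-4\right) \left(8 + 4\right) = - 13 \cdot 3 \left(-4\right) 12 = \left(-13\right) \left(-144\right) = 1872$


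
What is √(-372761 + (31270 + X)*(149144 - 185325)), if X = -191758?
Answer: √5806243567 ≈ 76199.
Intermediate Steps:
√(-372761 + (31270 + X)*(149144 - 185325)) = √(-372761 + (31270 - 191758)*(149144 - 185325)) = √(-372761 - 160488*(-36181)) = √(-372761 + 5806616328) = √5806243567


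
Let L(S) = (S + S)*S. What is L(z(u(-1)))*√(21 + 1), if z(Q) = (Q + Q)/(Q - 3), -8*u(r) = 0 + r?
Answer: 8*√22/529 ≈ 0.070933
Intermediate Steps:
u(r) = -r/8 (u(r) = -(0 + r)/8 = -r/8)
z(Q) = 2*Q/(-3 + Q) (z(Q) = (2*Q)/(-3 + Q) = 2*Q/(-3 + Q))
L(S) = 2*S² (L(S) = (2*S)*S = 2*S²)
L(z(u(-1)))*√(21 + 1) = (2*(2*(-⅛*(-1))/(-3 - ⅛*(-1)))²)*√(21 + 1) = (2*(2*(⅛)/(-3 + ⅛))²)*√22 = (2*(2*(⅛)/(-23/8))²)*√22 = (2*(2*(⅛)*(-8/23))²)*√22 = (2*(-2/23)²)*√22 = (2*(4/529))*√22 = 8*√22/529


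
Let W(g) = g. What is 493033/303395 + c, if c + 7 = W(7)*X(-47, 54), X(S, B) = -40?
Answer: -86581332/303395 ≈ -285.38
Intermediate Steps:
c = -287 (c = -7 + 7*(-40) = -7 - 280 = -287)
493033/303395 + c = 493033/303395 - 287 = -86581332/303395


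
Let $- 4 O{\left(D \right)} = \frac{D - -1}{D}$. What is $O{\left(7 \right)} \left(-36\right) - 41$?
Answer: $- \frac{215}{7} \approx -30.714$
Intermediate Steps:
$O{\left(D \right)} = - \frac{1 + D}{4 D}$ ($O{\left(D \right)} = - \frac{\left(D - -1\right) \frac{1}{D}}{4} = - \frac{\left(D + 1\right) \frac{1}{D}}{4} = - \frac{\left(1 + D\right) \frac{1}{D}}{4} = - \frac{\frac{1}{D} \left(1 + D\right)}{4} = - \frac{1 + D}{4 D}$)
$O{\left(7 \right)} \left(-36\right) - 41 = \frac{-1 - 7}{4 \cdot 7} \left(-36\right) - 41 = \frac{1}{4} \cdot \frac{1}{7} \left(-1 - 7\right) \left(-36\right) - 41 = \frac{1}{4} \cdot \frac{1}{7} \left(-8\right) \left(-36\right) - 41 = \left(- \frac{2}{7}\right) \left(-36\right) - 41 = \frac{72}{7} - 41 = - \frac{215}{7}$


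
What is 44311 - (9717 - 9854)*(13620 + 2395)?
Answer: 2238366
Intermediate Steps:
44311 - (9717 - 9854)*(13620 + 2395) = 44311 - (-137)*16015 = 44311 - 1*(-2194055) = 44311 + 2194055 = 2238366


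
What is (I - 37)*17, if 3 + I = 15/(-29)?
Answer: -19975/29 ≈ -688.79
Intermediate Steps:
I = -102/29 (I = -3 + 15/(-29) = -3 + 15*(-1/29) = -3 - 15/29 = -102/29 ≈ -3.5172)
(I - 37)*17 = (-102/29 - 37)*17 = -1175/29*17 = -19975/29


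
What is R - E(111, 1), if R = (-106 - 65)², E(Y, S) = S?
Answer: 29240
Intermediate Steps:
R = 29241 (R = (-171)² = 29241)
R - E(111, 1) = 29241 - 1*1 = 29241 - 1 = 29240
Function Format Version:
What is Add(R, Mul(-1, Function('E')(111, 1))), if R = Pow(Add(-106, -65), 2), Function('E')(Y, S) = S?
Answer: 29240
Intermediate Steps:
R = 29241 (R = Pow(-171, 2) = 29241)
Add(R, Mul(-1, Function('E')(111, 1))) = Add(29241, Mul(-1, 1)) = Add(29241, -1) = 29240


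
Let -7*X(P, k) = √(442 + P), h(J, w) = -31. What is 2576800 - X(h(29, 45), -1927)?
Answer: 2576800 + √411/7 ≈ 2.5768e+6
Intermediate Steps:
X(P, k) = -√(442 + P)/7
2576800 - X(h(29, 45), -1927) = 2576800 - (-1)*√(442 - 31)/7 = 2576800 - (-1)*√411/7 = 2576800 + √411/7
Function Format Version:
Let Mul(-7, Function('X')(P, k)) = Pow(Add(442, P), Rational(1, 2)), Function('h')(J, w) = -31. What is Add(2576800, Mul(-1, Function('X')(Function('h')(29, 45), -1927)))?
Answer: Add(2576800, Mul(Rational(1, 7), Pow(411, Rational(1, 2)))) ≈ 2.5768e+6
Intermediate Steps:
Function('X')(P, k) = Mul(Rational(-1, 7), Pow(Add(442, P), Rational(1, 2)))
Add(2576800, Mul(-1, Function('X')(Function('h')(29, 45), -1927))) = Add(2576800, Mul(-1, Mul(Rational(-1, 7), Pow(Add(442, -31), Rational(1, 2))))) = Add(2576800, Mul(-1, Mul(Rational(-1, 7), Pow(411, Rational(1, 2))))) = Add(2576800, Mul(Rational(1, 7), Pow(411, Rational(1, 2))))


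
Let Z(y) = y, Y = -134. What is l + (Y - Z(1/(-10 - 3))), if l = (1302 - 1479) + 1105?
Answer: 10323/13 ≈ 794.08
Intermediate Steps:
l = 928 (l = -177 + 1105 = 928)
l + (Y - Z(1/(-10 - 3))) = 928 + (-134 - 1/(-10 - 3)) = 928 + (-134 - 1/(-13)) = 928 + (-134 - 1*(-1/13)) = 928 + (-134 + 1/13) = 928 - 1741/13 = 10323/13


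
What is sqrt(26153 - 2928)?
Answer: 5*sqrt(929) ≈ 152.40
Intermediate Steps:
sqrt(26153 - 2928) = sqrt(23225) = 5*sqrt(929)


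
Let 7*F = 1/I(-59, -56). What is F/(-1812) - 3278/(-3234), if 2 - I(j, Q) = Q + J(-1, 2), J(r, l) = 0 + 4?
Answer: 4859777/4794552 ≈ 1.0136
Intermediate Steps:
J(r, l) = 4
I(j, Q) = -2 - Q (I(j, Q) = 2 - (Q + 4) = 2 - (4 + Q) = 2 + (-4 - Q) = -2 - Q)
F = 1/378 (F = 1/(7*(-2 - 1*(-56))) = 1/(7*(-2 + 56)) = (⅐)/54 = (⅐)*(1/54) = 1/378 ≈ 0.0026455)
F/(-1812) - 3278/(-3234) = (1/378)/(-1812) - 3278/(-3234) = (1/378)*(-1/1812) - 3278*(-1/3234) = -1/684936 + 149/147 = 4859777/4794552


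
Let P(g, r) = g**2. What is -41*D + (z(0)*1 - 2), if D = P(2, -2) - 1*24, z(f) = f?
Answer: 818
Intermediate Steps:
D = -20 (D = 2**2 - 1*24 = 4 - 24 = -20)
-41*D + (z(0)*1 - 2) = -41*(-20) + (0*1 - 2) = 820 + (0 - 2) = 820 - 2 = 818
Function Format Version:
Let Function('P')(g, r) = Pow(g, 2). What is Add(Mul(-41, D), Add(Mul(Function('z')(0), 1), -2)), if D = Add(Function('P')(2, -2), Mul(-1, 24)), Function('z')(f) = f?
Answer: 818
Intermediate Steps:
D = -20 (D = Add(Pow(2, 2), Mul(-1, 24)) = Add(4, -24) = -20)
Add(Mul(-41, D), Add(Mul(Function('z')(0), 1), -2)) = Add(Mul(-41, -20), Add(Mul(0, 1), -2)) = Add(820, Add(0, -2)) = Add(820, -2) = 818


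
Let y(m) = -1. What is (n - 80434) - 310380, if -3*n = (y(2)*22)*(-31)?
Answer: -1173124/3 ≈ -3.9104e+5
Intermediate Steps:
n = -682/3 (n = -(-1*22)*(-31)/3 = -(-22)*(-31)/3 = -1/3*682 = -682/3 ≈ -227.33)
(n - 80434) - 310380 = (-682/3 - 80434) - 310380 = -241984/3 - 310380 = -1173124/3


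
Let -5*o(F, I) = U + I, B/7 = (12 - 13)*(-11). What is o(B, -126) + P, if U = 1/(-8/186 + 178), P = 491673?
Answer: 40688025957/82750 ≈ 4.9170e+5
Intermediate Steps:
U = 93/16550 (U = 1/(-8*1/186 + 178) = 1/(-4/93 + 178) = 1/(16550/93) = 93/16550 ≈ 0.0056193)
B = 77 (B = 7*((12 - 13)*(-11)) = 7*(-1*(-11)) = 7*11 = 77)
o(F, I) = -93/82750 - I/5 (o(F, I) = -(93/16550 + I)/5 = -93/82750 - I/5)
o(B, -126) + P = (-93/82750 - ⅕*(-126)) + 491673 = (-93/82750 + 126/5) + 491673 = 2085207/82750 + 491673 = 40688025957/82750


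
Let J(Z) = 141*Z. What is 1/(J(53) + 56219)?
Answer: 1/63692 ≈ 1.5701e-5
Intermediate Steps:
1/(J(53) + 56219) = 1/(141*53 + 56219) = 1/(7473 + 56219) = 1/63692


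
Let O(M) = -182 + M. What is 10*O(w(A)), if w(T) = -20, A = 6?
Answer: -2020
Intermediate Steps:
10*O(w(A)) = 10*(-182 - 20) = 10*(-202) = -2020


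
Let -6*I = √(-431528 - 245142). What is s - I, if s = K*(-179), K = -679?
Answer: 121541 + I*√676670/6 ≈ 1.2154e+5 + 137.1*I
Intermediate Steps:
I = -I*√676670/6 (I = -√(-431528 - 245142)/6 = -I*√676670/6 ≈ -137.1*I)
s = 121541 (s = -679*(-179) = 121541)
s - I = 121541 - (-1)*I*√676670/6 = 121541 + I*√676670/6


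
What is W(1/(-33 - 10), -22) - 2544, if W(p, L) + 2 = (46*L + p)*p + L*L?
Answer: -3769121/1849 ≈ -2038.5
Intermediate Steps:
W(p, L) = -2 + L² + p*(p + 46*L) (W(p, L) = -2 + ((46*L + p)*p + L*L) = -2 + ((p + 46*L)*p + L²) = -2 + (p*(p + 46*L) + L²) = -2 + (L² + p*(p + 46*L)) = -2 + L² + p*(p + 46*L))
W(1/(-33 - 10), -22) - 2544 = (-2 + (-22)² + (1/(-33 - 10))² + 46*(-22)/(-33 - 10)) - 2544 = (-2 + 484 + (1/(-43))² + 46*(-22)/(-43)) - 2544 = (-2 + 484 + (-1/43)² + 46*(-22)*(-1/43)) - 2544 = (-2 + 484 + 1/1849 + 1012/43) - 2544 = 934735/1849 - 2544 = -3769121/1849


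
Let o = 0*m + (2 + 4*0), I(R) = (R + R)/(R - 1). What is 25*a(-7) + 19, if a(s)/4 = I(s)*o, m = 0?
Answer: 369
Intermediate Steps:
I(R) = 2*R/(-1 + R) (I(R) = (2*R)/(-1 + R) = 2*R/(-1 + R))
o = 2 (o = 0*0 + (2 + 4*0) = 0 + (2 + 0) = 0 + 2 = 2)
a(s) = 16*s/(-1 + s) (a(s) = 4*((2*s/(-1 + s))*2) = 4*(4*s/(-1 + s)) = 16*s/(-1 + s))
25*a(-7) + 19 = 25*(16*(-7)/(-1 - 7)) + 19 = 25*(16*(-7)/(-8)) + 19 = 25*(16*(-7)*(-⅛)) + 19 = 25*14 + 19 = 350 + 19 = 369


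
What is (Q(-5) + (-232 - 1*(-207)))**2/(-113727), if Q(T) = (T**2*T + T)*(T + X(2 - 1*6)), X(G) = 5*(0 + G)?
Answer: -3466875/37909 ≈ -91.453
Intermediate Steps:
X(G) = 5*G
Q(T) = (-20 + T)*(T + T**3) (Q(T) = (T**2*T + T)*(T + 5*(2 - 1*6)) = (T**3 + T)*(T + 5*(2 - 6)) = (T + T**3)*(T + 5*(-4)) = (T + T**3)*(T - 20) = (T + T**3)*(-20 + T) = (-20 + T)*(T + T**3))
(Q(-5) + (-232 - 1*(-207)))**2/(-113727) = (-5*(-20 - 5 + (-5)**3 - 20*(-5)**2) + (-232 - 1*(-207)))**2/(-113727) = (-5*(-20 - 5 - 125 - 20*25) + (-232 + 207))**2*(-1/113727) = (-5*(-20 - 5 - 125 - 500) - 25)**2*(-1/113727) = (-5*(-650) - 25)**2*(-1/113727) = (3250 - 25)**2*(-1/113727) = 3225**2*(-1/113727) = 10400625*(-1/113727) = -3466875/37909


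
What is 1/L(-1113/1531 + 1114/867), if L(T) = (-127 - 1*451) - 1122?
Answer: -1/1700 ≈ -0.00058824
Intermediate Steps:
L(T) = -1700 (L(T) = (-127 - 451) - 1122 = -578 - 1122 = -1700)
1/L(-1113/1531 + 1114/867) = 1/(-1700) = -1/1700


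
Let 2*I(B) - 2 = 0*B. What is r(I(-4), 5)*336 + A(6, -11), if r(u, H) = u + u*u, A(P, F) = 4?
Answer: 676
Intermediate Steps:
I(B) = 1 (I(B) = 1 + (0*B)/2 = 1 + (½)*0 = 1 + 0 = 1)
r(u, H) = u + u²
r(I(-4), 5)*336 + A(6, -11) = (1*(1 + 1))*336 + 4 = (1*2)*336 + 4 = 2*336 + 4 = 672 + 4 = 676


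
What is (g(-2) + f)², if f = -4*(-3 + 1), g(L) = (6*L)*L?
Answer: 1024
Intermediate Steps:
g(L) = 6*L²
f = 8 (f = -4*(-2) = 8)
(g(-2) + f)² = (6*(-2)² + 8)² = (6*4 + 8)² = (24 + 8)² = 32² = 1024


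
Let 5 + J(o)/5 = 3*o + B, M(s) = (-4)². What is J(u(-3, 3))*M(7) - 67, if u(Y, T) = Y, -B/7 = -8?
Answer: 3293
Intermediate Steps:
B = 56 (B = -7*(-8) = 56)
M(s) = 16
J(o) = 255 + 15*o (J(o) = -25 + 5*(3*o + 56) = -25 + 5*(56 + 3*o) = -25 + (280 + 15*o) = 255 + 15*o)
J(u(-3, 3))*M(7) - 67 = (255 + 15*(-3))*16 - 67 = (255 - 45)*16 - 67 = 210*16 - 67 = 3360 - 67 = 3293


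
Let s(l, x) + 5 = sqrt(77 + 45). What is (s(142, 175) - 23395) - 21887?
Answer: -45287 + sqrt(122) ≈ -45276.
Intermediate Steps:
s(l, x) = -5 + sqrt(122) (s(l, x) = -5 + sqrt(77 + 45) = -5 + sqrt(122))
(s(142, 175) - 23395) - 21887 = ((-5 + sqrt(122)) - 23395) - 21887 = (-23400 + sqrt(122)) - 21887 = -45287 + sqrt(122)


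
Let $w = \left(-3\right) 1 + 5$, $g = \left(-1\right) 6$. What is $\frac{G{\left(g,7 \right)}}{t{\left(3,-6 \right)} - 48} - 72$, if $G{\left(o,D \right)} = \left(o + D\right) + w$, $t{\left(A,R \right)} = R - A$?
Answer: $- \frac{1369}{19} \approx -72.053$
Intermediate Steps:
$g = -6$
$w = 2$ ($w = -3 + 5 = 2$)
$G{\left(o,D \right)} = 2 + D + o$ ($G{\left(o,D \right)} = \left(o + D\right) + 2 = \left(D + o\right) + 2 = 2 + D + o$)
$\frac{G{\left(g,7 \right)}}{t{\left(3,-6 \right)} - 48} - 72 = \frac{2 + 7 - 6}{\left(-6 - 3\right) - 48} - 72 = \frac{1}{\left(-6 - 3\right) - 48} \cdot 3 - 72 = \frac{1}{-9 - 48} \cdot 3 - 72 = \frac{1}{-57} \cdot 3 - 72 = \left(- \frac{1}{57}\right) 3 - 72 = - \frac{1}{19} - 72 = - \frac{1369}{19}$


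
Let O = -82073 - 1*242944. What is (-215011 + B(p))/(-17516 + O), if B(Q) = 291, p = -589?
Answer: 214720/342533 ≈ 0.62686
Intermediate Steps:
O = -325017 (O = -82073 - 242944 = -325017)
(-215011 + B(p))/(-17516 + O) = (-215011 + 291)/(-17516 - 325017) = -214720/(-342533) = -214720*(-1/342533) = 214720/342533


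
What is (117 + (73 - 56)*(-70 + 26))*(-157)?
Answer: 99067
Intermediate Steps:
(117 + (73 - 56)*(-70 + 26))*(-157) = (117 + 17*(-44))*(-157) = (117 - 748)*(-157) = -631*(-157) = 99067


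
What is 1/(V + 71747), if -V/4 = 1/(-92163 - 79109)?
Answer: 42818/3072063047 ≈ 1.3938e-5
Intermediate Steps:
V = 1/42818 (V = -4/(-92163 - 79109) = -4/(-171272) = -4*(-1/171272) = 1/42818 ≈ 2.3355e-5)
1/(V + 71747) = 1/(1/42818 + 71747) = 1/(3072063047/42818) = 42818/3072063047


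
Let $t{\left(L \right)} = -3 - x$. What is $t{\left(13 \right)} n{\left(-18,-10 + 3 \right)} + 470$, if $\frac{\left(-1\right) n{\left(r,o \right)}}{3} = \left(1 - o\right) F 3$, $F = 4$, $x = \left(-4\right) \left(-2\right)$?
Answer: $3638$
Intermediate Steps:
$x = 8$
$t{\left(L \right)} = -11$ ($t{\left(L \right)} = -3 - 8 = -11$)
$n{\left(r,o \right)} = -36 + 36 o$ ($n{\left(r,o \right)} = - 3 \left(1 - o\right) 4 \cdot 3 = - 3 \left(4 - 4 o\right) 3 = - 3 \left(12 - 12 o\right) = -36 + 36 o$)
$t{\left(13 \right)} n{\left(-18,-10 + 3 \right)} + 470 = - 11 \left(-36 + 36 \left(-10 + 3\right)\right) + 470 = - 11 \left(-36 + 36 \left(-7\right)\right) + 470 = - 11 \left(-36 - 252\right) + 470 = \left(-11\right) \left(-288\right) + 470 = 3168 + 470 = 3638$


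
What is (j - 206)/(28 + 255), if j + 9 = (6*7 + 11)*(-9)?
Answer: -692/283 ≈ -2.4452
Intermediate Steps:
j = -486 (j = -9 + (6*7 + 11)*(-9) = -9 + (42 + 11)*(-9) = -9 + 53*(-9) = -9 - 477 = -486)
(j - 206)/(28 + 255) = (-486 - 206)/(28 + 255) = -692/283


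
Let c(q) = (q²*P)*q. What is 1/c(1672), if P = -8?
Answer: -1/37393731584 ≈ -2.6742e-11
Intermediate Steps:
c(q) = -8*q³ (c(q) = (q²*(-8))*q = (-8*q²)*q = -8*q³)
1/c(1672) = 1/(-8*1672³) = 1/(-8*4674216448) = 1/(-37393731584) = -1/37393731584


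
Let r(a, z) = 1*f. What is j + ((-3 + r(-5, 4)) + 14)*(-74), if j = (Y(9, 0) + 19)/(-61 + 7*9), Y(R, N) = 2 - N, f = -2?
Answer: -1311/2 ≈ -655.50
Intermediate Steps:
r(a, z) = -2 (r(a, z) = 1*(-2) = -2)
j = 21/2 (j = ((2 - 1*0) + 19)/(-61 + 7*9) = ((2 + 0) + 19)/(-61 + 63) = (2 + 19)/2 = 21*(½) = 21/2 ≈ 10.500)
j + ((-3 + r(-5, 4)) + 14)*(-74) = 21/2 + ((-3 - 2) + 14)*(-74) = 21/2 + (-5 + 14)*(-74) = 21/2 + 9*(-74) = 21/2 - 666 = -1311/2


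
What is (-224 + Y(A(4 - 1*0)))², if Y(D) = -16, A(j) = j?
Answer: 57600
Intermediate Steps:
(-224 + Y(A(4 - 1*0)))² = (-224 - 16)² = (-240)² = 57600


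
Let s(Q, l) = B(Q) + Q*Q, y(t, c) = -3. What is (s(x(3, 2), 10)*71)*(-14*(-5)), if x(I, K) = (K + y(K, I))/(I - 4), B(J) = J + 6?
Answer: 39760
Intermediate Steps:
B(J) = 6 + J
x(I, K) = (-3 + K)/(-4 + I) (x(I, K) = (K - 3)/(I - 4) = (-3 + K)/(-4 + I))
s(Q, l) = 6 + Q + Q² (s(Q, l) = (6 + Q) + Q*Q = (6 + Q) + Q² = 6 + Q + Q²)
(s(x(3, 2), 10)*71)*(-14*(-5)) = ((6 + (-3 + 2)/(-4 + 3) + ((-3 + 2)/(-4 + 3))²)*71)*(-14*(-5)) = ((6 - 1/(-1) + (-1/(-1))²)*71)*70 = ((6 - 1*(-1) + (-1*(-1))²)*71)*70 = ((6 + 1 + 1²)*71)*70 = ((6 + 1 + 1)*71)*70 = (8*71)*70 = 568*70 = 39760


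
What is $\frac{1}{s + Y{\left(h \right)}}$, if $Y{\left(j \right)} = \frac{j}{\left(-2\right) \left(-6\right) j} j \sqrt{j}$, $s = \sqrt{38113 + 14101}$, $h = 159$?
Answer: $\frac{4}{4 \sqrt{52214} + 53 \sqrt{159}} \approx 0.0025279$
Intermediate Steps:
$s = \sqrt{52214} \approx 228.5$
$Y{\left(j \right)} = \frac{j^{\frac{3}{2}}}{12}$ ($Y{\left(j \right)} = \frac{j}{12 j} j \sqrt{j} = j \frac{1}{12 j} j \sqrt{j} = \frac{j}{12} \sqrt{j} = \frac{j^{\frac{3}{2}}}{12}$)
$\frac{1}{s + Y{\left(h \right)}} = \frac{1}{\sqrt{52214} + \frac{159^{\frac{3}{2}}}{12}} = \frac{1}{\sqrt{52214} + \frac{159 \sqrt{159}}{12}} = \frac{1}{\sqrt{52214} + \frac{53 \sqrt{159}}{4}}$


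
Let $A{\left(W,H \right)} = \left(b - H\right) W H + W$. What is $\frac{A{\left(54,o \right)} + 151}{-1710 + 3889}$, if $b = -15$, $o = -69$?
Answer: $- \frac{200999}{2179} \approx -92.244$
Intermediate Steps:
$A{\left(W,H \right)} = W + H W \left(-15 - H\right)$ ($A{\left(W,H \right)} = \left(-15 - H\right) W H + W = W \left(-15 - H\right) H + W = H W \left(-15 - H\right) + W = W + H W \left(-15 - H\right)$)
$\frac{A{\left(54,o \right)} + 151}{-1710 + 3889} = \frac{54 \left(1 - \left(-69\right)^{2} - -1035\right) + 151}{-1710 + 3889} = \frac{54 \left(1 - 4761 + 1035\right) + 151}{2179} = \left(54 \left(1 - 4761 + 1035\right) + 151\right) \frac{1}{2179} = \left(54 \left(-3725\right) + 151\right) \frac{1}{2179} = \left(-201150 + 151\right) \frac{1}{2179} = \left(-200999\right) \frac{1}{2179} = - \frac{200999}{2179}$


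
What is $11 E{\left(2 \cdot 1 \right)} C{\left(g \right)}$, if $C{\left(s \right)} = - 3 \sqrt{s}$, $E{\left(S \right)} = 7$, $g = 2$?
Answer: $- 231 \sqrt{2} \approx -326.68$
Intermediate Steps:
$11 E{\left(2 \cdot 1 \right)} C{\left(g \right)} = 11 \cdot 7 \left(- 3 \sqrt{2}\right) = 77 \left(- 3 \sqrt{2}\right) = - 231 \sqrt{2}$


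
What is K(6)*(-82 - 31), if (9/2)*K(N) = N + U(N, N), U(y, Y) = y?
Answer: -904/3 ≈ -301.33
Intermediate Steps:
K(N) = 4*N/9 (K(N) = 2*(N + N)/9 = 2*(2*N)/9 = 4*N/9)
K(6)*(-82 - 31) = ((4/9)*6)*(-82 - 31) = (8/3)*(-113) = -904/3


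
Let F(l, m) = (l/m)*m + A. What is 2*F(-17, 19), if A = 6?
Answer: -22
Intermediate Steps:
F(l, m) = 6 + l (F(l, m) = (l/m)*m + 6 = l + 6 = 6 + l)
2*F(-17, 19) = 2*(6 - 17) = 2*(-11) = -22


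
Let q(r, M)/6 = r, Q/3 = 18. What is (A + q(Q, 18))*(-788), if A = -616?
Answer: 230096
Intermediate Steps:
Q = 54 (Q = 3*18 = 54)
q(r, M) = 6*r
(A + q(Q, 18))*(-788) = (-616 + 6*54)*(-788) = (-616 + 324)*(-788) = -292*(-788) = 230096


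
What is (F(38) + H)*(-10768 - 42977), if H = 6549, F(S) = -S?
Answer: -349933695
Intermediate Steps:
(F(38) + H)*(-10768 - 42977) = (-1*38 + 6549)*(-10768 - 42977) = (-38 + 6549)*(-53745) = 6511*(-53745) = -349933695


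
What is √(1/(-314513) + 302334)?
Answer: √29906403759397933/314513 ≈ 549.85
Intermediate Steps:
√(1/(-314513) + 302334) = √(-1/314513 + 302334) = √(95087973341/314513) = √29906403759397933/314513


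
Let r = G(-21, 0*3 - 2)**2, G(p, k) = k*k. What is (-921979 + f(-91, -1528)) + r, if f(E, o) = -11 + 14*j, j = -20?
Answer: -922254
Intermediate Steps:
f(E, o) = -291 (f(E, o) = -11 + 14*(-20) = -11 - 280 = -291)
G(p, k) = k**2
r = 16 (r = ((0*3 - 2)**2)**2 = ((0 - 2)**2)**2 = ((-2)**2)**2 = 4**2 = 16)
(-921979 + f(-91, -1528)) + r = (-921979 - 291) + 16 = -922270 + 16 = -922254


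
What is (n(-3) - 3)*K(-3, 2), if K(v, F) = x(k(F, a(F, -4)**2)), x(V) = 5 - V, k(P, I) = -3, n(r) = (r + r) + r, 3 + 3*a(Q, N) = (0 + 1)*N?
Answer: -96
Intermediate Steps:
a(Q, N) = -1 + N/3 (a(Q, N) = -1 + ((0 + 1)*N)/3 = -1 + (1*N)/3 = -1 + N/3)
n(r) = 3*r (n(r) = 2*r + r = 3*r)
K(v, F) = 8 (K(v, F) = 5 - 1*(-3) = 5 + 3 = 8)
(n(-3) - 3)*K(-3, 2) = (3*(-3) - 3)*8 = (-9 - 3)*8 = -12*8 = -96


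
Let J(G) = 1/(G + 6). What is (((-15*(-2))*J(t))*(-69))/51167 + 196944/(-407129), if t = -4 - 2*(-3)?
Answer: -40729513107/83326278172 ≈ -0.48880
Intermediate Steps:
t = 2 (t = -4 + 6 = 2)
J(G) = 1/(6 + G)
(((-15*(-2))*J(t))*(-69))/51167 + 196944/(-407129) = (((-15*(-2))/(6 + 2))*(-69))/51167 + 196944/(-407129) = ((30/8)*(-69))*(1/51167) + 196944*(-1/407129) = ((30*(⅛))*(-69))*(1/51167) - 196944/407129 = ((15/4)*(-69))*(1/51167) - 196944/407129 = -1035/4*1/51167 - 196944/407129 = -1035/204668 - 196944/407129 = -40729513107/83326278172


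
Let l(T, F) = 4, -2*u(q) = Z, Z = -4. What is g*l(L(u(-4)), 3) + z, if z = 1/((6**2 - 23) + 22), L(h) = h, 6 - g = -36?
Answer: 5881/35 ≈ 168.03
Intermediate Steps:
g = 42 (g = 6 - 1*(-36) = 6 + 36 = 42)
u(q) = 2 (u(q) = -1/2*(-4) = 2)
z = 1/35 (z = 1/((36 - 23) + 22) = 1/(13 + 22) = 1/35 ≈ 0.028571)
g*l(L(u(-4)), 3) + z = 42*4 + 1/35 = 168 + 1/35 = 5881/35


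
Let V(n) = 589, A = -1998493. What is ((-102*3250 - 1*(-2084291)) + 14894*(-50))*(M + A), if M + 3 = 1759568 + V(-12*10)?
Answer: -240267400849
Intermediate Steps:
M = 1760154 (M = -3 + (1759568 + 589) = -3 + 1760157 = 1760154)
((-102*3250 - 1*(-2084291)) + 14894*(-50))*(M + A) = ((-102*3250 - 1*(-2084291)) + 14894*(-50))*(1760154 - 1998493) = ((-331500 + 2084291) - 744700)*(-238339) = (1752791 - 744700)*(-238339) = 1008091*(-238339) = -240267400849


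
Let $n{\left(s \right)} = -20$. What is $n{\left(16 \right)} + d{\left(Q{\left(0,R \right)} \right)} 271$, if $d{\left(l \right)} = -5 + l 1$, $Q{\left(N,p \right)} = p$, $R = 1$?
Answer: $-1104$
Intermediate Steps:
$d{\left(l \right)} = -5 + l$
$n{\left(16 \right)} + d{\left(Q{\left(0,R \right)} \right)} 271 = -20 + \left(-5 + 1\right) 271 = -20 - 1084 = -1104$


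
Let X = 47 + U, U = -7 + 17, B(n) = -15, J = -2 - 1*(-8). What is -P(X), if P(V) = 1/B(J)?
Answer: 1/15 ≈ 0.066667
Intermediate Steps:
J = 6 (J = -2 + 8 = 6)
U = 10
X = 57 (X = 47 + 10 = 57)
P(V) = -1/15 (P(V) = 1/(-15) = -1/15)
-P(X) = -1*(-1/15) = 1/15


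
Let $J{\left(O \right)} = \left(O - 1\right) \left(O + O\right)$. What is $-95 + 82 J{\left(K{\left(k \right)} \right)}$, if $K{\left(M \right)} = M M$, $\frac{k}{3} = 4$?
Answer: $3376993$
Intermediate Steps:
$k = 12$ ($k = 3 \cdot 4 = 12$)
$K{\left(M \right)} = M^{2}$
$J{\left(O \right)} = 2 O \left(-1 + O\right)$ ($J{\left(O \right)} = \left(-1 + O\right) 2 O = 2 O \left(-1 + O\right)$)
$-95 + 82 J{\left(K{\left(k \right)} \right)} = -95 + 82 \cdot 2 \cdot 12^{2} \left(-1 + 12^{2}\right) = -95 + 82 \cdot 2 \cdot 144 \left(-1 + 144\right) = -95 + 82 \cdot 2 \cdot 144 \cdot 143 = -95 + 82 \cdot 41184 = -95 + 3377088 = 3376993$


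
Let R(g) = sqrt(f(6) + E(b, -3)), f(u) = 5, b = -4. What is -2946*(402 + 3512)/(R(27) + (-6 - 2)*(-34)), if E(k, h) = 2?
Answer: -1045445056/24659 + 3843548*sqrt(7)/24659 ≈ -41984.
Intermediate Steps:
R(g) = sqrt(7) (R(g) = sqrt(5 + 2) = sqrt(7))
-2946*(402 + 3512)/(R(27) + (-6 - 2)*(-34)) = -2946*(402 + 3512)/(sqrt(7) + (-6 - 2)*(-34)) = -2946*3914/(sqrt(7) - 8*(-34)) = -2946*3914/(sqrt(7) + 272) = -2946*3914/(272 + sqrt(7)) = -2946/(136/1957 + sqrt(7)/3914)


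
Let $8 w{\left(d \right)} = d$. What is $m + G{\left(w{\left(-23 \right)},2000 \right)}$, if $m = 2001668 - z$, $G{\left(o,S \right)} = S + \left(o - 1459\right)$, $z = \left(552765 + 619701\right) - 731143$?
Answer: $\frac{12487065}{8} \approx 1.5609 \cdot 10^{6}$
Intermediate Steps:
$z = 441323$ ($z = 1172466 - 731143 = 441323$)
$w{\left(d \right)} = \frac{d}{8}$
$G{\left(o,S \right)} = -1459 + S + o$ ($G{\left(o,S \right)} = S + \left(-1459 + o\right) = -1459 + S + o$)
$m = 1560345$ ($m = 2001668 - 441323 = 1560345$)
$m + G{\left(w{\left(-23 \right)},2000 \right)} = 1560345 + \left(-1459 + 2000 + \frac{1}{8} \left(-23\right)\right) = 1560345 - - \frac{4305}{8} = 1560345 + \frac{4305}{8} = \frac{12487065}{8}$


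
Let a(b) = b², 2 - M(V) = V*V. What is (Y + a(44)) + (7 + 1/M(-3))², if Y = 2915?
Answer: 240003/49 ≈ 4898.0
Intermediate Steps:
M(V) = 2 - V² (M(V) = 2 - V*V = 2 - V²)
(Y + a(44)) + (7 + 1/M(-3))² = (2915 + 44²) + (7 + 1/(2 - 1*(-3)²))² = (2915 + 1936) + (7 + 1/(2 - 1*9))² = 4851 + (7 + 1/(2 - 9))² = 4851 + (7 + 1/(-7))² = 4851 + (7 - ⅐)² = 4851 + (48/7)² = 4851 + 2304/49 = 240003/49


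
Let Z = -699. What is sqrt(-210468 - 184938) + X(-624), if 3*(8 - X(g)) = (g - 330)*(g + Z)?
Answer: -420706 + 3*I*sqrt(43934) ≈ -4.2071e+5 + 628.81*I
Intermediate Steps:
X(g) = 8 - (-699 + g)*(-330 + g)/3 (X(g) = 8 - (g - 330)*(g - 699)/3 = 8 - (-330 + g)*(-699 + g)/3 = 8 - (-699 + g)*(-330 + g)/3)
sqrt(-210468 - 184938) + X(-624) = sqrt(-210468 - 184938) + (-76882 + 343*(-624) - 1/3*(-624)**2) = sqrt(-395406) + (-76882 - 214032 - 1/3*389376) = 3*I*sqrt(43934) + (-76882 - 214032 - 129792) = 3*I*sqrt(43934) - 420706 = -420706 + 3*I*sqrt(43934)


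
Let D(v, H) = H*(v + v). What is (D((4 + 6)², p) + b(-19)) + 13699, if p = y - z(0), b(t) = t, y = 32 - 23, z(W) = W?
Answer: 15480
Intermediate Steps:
y = 9
p = 9 (p = 9 - 1*0 = 9 + 0 = 9)
D(v, H) = 2*H*v (D(v, H) = H*(2*v) = 2*H*v)
(D((4 + 6)², p) + b(-19)) + 13699 = (2*9*(4 + 6)² - 19) + 13699 = (2*9*10² - 19) + 13699 = (2*9*100 - 19) + 13699 = (1800 - 19) + 13699 = 1781 + 13699 = 15480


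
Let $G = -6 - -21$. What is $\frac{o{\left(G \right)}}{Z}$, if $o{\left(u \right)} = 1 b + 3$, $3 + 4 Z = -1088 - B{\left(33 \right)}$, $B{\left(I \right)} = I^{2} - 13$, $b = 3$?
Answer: $- \frac{24}{2167} \approx -0.011075$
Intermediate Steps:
$B{\left(I \right)} = -13 + I^{2}$ ($B{\left(I \right)} = I^{2} - 13 = -13 + I^{2}$)
$G = 15$ ($G = -6 + 21 = 15$)
$Z = - \frac{2167}{4}$ ($Z = - \frac{3}{4} + \frac{-1088 - \left(-13 + 33^{2}\right)}{4} = - \frac{3}{4} + \frac{-1088 - \left(-13 + 1089\right)}{4} = - \frac{3}{4} + \frac{-1088 - 1076}{4} = - \frac{3}{4} + \frac{1}{4} \left(-2164\right) = - \frac{3}{4} - 541 = - \frac{2167}{4} \approx -541.75$)
$o{\left(u \right)} = 6$ ($o{\left(u \right)} = 1 \cdot 3 + 3 = 3 + 3 = 6$)
$\frac{o{\left(G \right)}}{Z} = \frac{6}{- \frac{2167}{4}} = 6 \left(- \frac{4}{2167}\right) = - \frac{24}{2167}$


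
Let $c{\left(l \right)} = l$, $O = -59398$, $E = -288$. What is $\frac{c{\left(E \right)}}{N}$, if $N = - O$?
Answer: $- \frac{144}{29699} \approx -0.0048486$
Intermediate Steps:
$N = 59398$ ($N = \left(-1\right) \left(-59398\right) = 59398$)
$\frac{c{\left(E \right)}}{N} = - \frac{288}{59398} = \left(-288\right) \frac{1}{59398} = - \frac{144}{29699}$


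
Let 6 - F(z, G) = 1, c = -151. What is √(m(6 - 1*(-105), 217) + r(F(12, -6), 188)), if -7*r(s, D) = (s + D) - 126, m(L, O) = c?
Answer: 2*I*√1967/7 ≈ 12.672*I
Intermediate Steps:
F(z, G) = 5 (F(z, G) = 6 - 1*1 = 6 - 1 = 5)
m(L, O) = -151
r(s, D) = 18 - D/7 - s/7 (r(s, D) = -((s + D) - 126)/7 = -((D + s) - 126)/7 = -(-126 + D + s)/7 = 18 - D/7 - s/7)
√(m(6 - 1*(-105), 217) + r(F(12, -6), 188)) = √(-151 + (18 - ⅐*188 - ⅐*5)) = √(-151 + (18 - 188/7 - 5/7)) = √(-151 - 67/7) = √(-1124/7) = 2*I*√1967/7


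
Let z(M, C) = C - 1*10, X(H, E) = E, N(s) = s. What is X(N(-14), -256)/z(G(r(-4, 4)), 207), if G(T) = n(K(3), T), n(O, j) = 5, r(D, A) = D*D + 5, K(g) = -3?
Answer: -256/197 ≈ -1.2995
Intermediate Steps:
r(D, A) = 5 + D² (r(D, A) = D² + 5 = 5 + D²)
G(T) = 5
z(M, C) = -10 + C (z(M, C) = C - 10 = -10 + C)
X(N(-14), -256)/z(G(r(-4, 4)), 207) = -256/(-10 + 207) = -256/197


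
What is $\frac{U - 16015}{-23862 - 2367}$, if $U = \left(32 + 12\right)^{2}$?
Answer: $\frac{4693}{8743} \approx 0.53677$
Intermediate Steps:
$U = 1936$ ($U = 44^{2} = 1936$)
$\frac{U - 16015}{-23862 - 2367} = \frac{1936 - 16015}{-23862 - 2367} = - \frac{14079}{-23862 - 2367} = - \frac{14079}{-26229} = \left(-14079\right) \left(- \frac{1}{26229}\right) = \frac{4693}{8743}$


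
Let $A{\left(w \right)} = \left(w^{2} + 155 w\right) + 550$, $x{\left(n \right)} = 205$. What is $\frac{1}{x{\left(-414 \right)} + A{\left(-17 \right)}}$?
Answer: $- \frac{1}{1591} \approx -0.00062854$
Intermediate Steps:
$A{\left(w \right)} = 550 + w^{2} + 155 w$
$\frac{1}{x{\left(-414 \right)} + A{\left(-17 \right)}} = \frac{1}{205 + \left(550 + \left(-17\right)^{2} + 155 \left(-17\right)\right)} = \frac{1}{205 + \left(550 + 289 - 2635\right)} = \frac{1}{205 - 1796} = \frac{1}{-1591} = - \frac{1}{1591}$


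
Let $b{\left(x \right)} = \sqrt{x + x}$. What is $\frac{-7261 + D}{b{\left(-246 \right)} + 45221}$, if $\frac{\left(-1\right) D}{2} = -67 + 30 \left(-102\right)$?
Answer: $- \frac{859199}{38583761} + \frac{38 i \sqrt{123}}{38583761} \approx -0.022268 + 1.0923 \cdot 10^{-5} i$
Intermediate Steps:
$b{\left(x \right)} = \sqrt{2} \sqrt{x}$ ($b{\left(x \right)} = \sqrt{2 x} = \sqrt{2} \sqrt{x}$)
$D = 6254$ ($D = - 2 \left(-67 + 30 \left(-102\right)\right) = - 2 \left(-67 - 3060\right) = \left(-2\right) \left(-3127\right) = 6254$)
$\frac{-7261 + D}{b{\left(-246 \right)} + 45221} = \frac{-7261 + 6254}{\sqrt{2} \sqrt{-246} + 45221} = - \frac{1007}{\sqrt{2} i \sqrt{246} + 45221} = - \frac{1007}{2 i \sqrt{123} + 45221} = - \frac{1007}{45221 + 2 i \sqrt{123}}$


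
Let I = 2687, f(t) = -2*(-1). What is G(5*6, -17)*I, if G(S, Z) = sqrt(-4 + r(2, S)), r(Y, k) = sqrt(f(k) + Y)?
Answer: 2687*I*sqrt(2) ≈ 3800.0*I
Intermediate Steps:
f(t) = 2
r(Y, k) = sqrt(2 + Y)
G(S, Z) = I*sqrt(2) (G(S, Z) = sqrt(-4 + sqrt(2 + 2)) = sqrt(-4 + sqrt(4)) = sqrt(-4 + 2) = sqrt(-2) = I*sqrt(2))
G(5*6, -17)*I = (I*sqrt(2))*2687 = 2687*I*sqrt(2)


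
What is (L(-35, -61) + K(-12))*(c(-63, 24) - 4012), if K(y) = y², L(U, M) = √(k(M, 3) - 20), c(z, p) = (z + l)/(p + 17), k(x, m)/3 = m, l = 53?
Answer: -23688288/41 - 164502*I*√11/41 ≈ -5.7776e+5 - 13307.0*I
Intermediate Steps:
k(x, m) = 3*m
c(z, p) = (53 + z)/(17 + p) (c(z, p) = (z + 53)/(p + 17) = (53 + z)/(17 + p))
L(U, M) = I*√11 (L(U, M) = √(3*3 - 20) = √(9 - 20) = √(-11) = I*√11)
(L(-35, -61) + K(-12))*(c(-63, 24) - 4012) = (I*√11 + (-12)²)*((53 - 63)/(17 + 24) - 4012) = (I*√11 + 144)*(-10/41 - 4012) = (144 + I*√11)*((1/41)*(-10) - 4012) = (144 + I*√11)*(-10/41 - 4012) = (144 + I*√11)*(-164502/41) = -23688288/41 - 164502*I*√11/41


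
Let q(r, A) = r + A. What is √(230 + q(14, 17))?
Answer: 3*√29 ≈ 16.155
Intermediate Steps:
q(r, A) = A + r
√(230 + q(14, 17)) = √(230 + (17 + 14)) = √(230 + 31) = √261 = 3*√29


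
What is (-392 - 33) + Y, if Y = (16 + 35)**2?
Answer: 2176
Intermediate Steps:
Y = 2601 (Y = 51**2 = 2601)
(-392 - 33) + Y = (-392 - 33) + 2601 = -425 + 2601 = 2176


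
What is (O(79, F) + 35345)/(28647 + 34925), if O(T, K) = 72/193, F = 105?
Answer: 6821657/12269396 ≈ 0.55599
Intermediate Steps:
O(T, K) = 72/193 (O(T, K) = 72*(1/193) = 72/193)
(O(79, F) + 35345)/(28647 + 34925) = (72/193 + 35345)/(28647 + 34925) = (6821657/193)/63572 = (6821657/193)*(1/63572) = 6821657/12269396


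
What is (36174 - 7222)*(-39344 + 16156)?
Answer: -671338976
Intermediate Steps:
(36174 - 7222)*(-39344 + 16156) = 28952*(-23188) = -671338976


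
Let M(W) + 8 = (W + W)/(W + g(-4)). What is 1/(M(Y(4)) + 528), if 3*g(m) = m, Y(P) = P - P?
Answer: 1/520 ≈ 0.0019231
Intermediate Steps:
Y(P) = 0
g(m) = m/3
M(W) = -8 + 2*W/(-4/3 + W) (M(W) = -8 + (W + W)/(W + (1/3)*(-4)) = -8 + (2*W)/(W - 4/3) = -8 + (2*W)/(-4/3 + W) = -8 + 2*W/(-4/3 + W))
1/(M(Y(4)) + 528) = 1/(2*(16 - 9*0)/(-4 + 3*0) + 528) = 1/(2*(16 + 0)/(-4 + 0) + 528) = 1/(2*16/(-4) + 528) = 1/(2*(-1/4)*16 + 528) = 1/(-8 + 528) = 1/520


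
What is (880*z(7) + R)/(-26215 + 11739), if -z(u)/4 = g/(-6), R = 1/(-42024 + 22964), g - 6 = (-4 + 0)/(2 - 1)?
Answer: -67091197/827737680 ≈ -0.081054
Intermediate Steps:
g = 2 (g = 6 + (-4 + 0)/(2 - 1) = 6 - 4/1 = 6 - 4*1 = 6 - 4 = 2)
R = -1/19060 (R = 1/(-19060) = -1/19060 ≈ -5.2466e-5)
z(u) = 4/3 (z(u) = -8/(-6) = -8*(-1)/6 = -4*(-⅓) = 4/3)
(880*z(7) + R)/(-26215 + 11739) = (880*(4/3) - 1/19060)/(-26215 + 11739) = (3520/3 - 1/19060)/(-14476) = (67091197/57180)*(-1/14476) = -67091197/827737680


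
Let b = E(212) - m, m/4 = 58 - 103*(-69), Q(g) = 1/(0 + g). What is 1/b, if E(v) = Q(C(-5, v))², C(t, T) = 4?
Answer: -16/458559 ≈ -3.4892e-5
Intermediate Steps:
Q(g) = 1/g
m = 28660 (m = 4*(58 - 103*(-69)) = 4*(58 + 7107) = 4*7165 = 28660)
E(v) = 1/16 (E(v) = (1/4)² = (¼)² = 1/16)
b = -458559/16 (b = 1/16 - 1*28660 = 1/16 - 28660 = -458559/16 ≈ -28660.)
1/b = 1/(-458559/16) = -16/458559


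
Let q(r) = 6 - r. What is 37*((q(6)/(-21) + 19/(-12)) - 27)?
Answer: -12691/12 ≈ -1057.6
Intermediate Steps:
37*((q(6)/(-21) + 19/(-12)) - 27) = 37*(((6 - 1*6)/(-21) + 19/(-12)) - 27) = 37*(((6 - 6)*(-1/21) + 19*(-1/12)) - 27) = 37*((0*(-1/21) - 19/12) - 27) = 37*((0 - 19/12) - 27) = 37*(-19/12 - 27) = 37*(-343/12) = -12691/12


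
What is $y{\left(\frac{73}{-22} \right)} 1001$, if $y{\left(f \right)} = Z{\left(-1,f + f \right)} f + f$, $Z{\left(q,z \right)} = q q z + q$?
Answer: $\frac{484939}{22} \approx 22043.0$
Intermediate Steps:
$Z{\left(q,z \right)} = q + z q^{2}$ ($Z{\left(q,z \right)} = q^{2} z + q = z q^{2} + q = q + z q^{2}$)
$y{\left(f \right)} = f + f \left(-1 + 2 f\right)$ ($y{\left(f \right)} = - (1 - \left(f + f\right)) f + f = - (1 - 2 f) f + f = \left(-1 + 2 f\right) f + f = f \left(-1 + 2 f\right) + f = f + f \left(-1 + 2 f\right)$)
$y{\left(\frac{73}{-22} \right)} 1001 = 2 \left(\frac{73}{-22}\right)^{2} \cdot 1001 = 2 \left(73 \left(- \frac{1}{22}\right)\right)^{2} \cdot 1001 = 2 \left(- \frac{73}{22}\right)^{2} \cdot 1001 = 2 \cdot \frac{5329}{484} \cdot 1001 = \frac{5329}{242} \cdot 1001 = \frac{484939}{22}$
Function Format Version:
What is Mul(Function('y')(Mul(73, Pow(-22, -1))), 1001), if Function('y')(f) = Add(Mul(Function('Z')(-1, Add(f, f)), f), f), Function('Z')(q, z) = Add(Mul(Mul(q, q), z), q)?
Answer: Rational(484939, 22) ≈ 22043.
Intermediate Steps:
Function('Z')(q, z) = Add(q, Mul(z, Pow(q, 2))) (Function('Z')(q, z) = Add(Mul(Pow(q, 2), z), q) = Add(Mul(z, Pow(q, 2)), q) = Add(q, Mul(z, Pow(q, 2))))
Function('y')(f) = Add(f, Mul(f, Add(-1, Mul(2, f)))) (Function('y')(f) = Add(Mul(Mul(-1, Add(1, Mul(-1, Add(f, f)))), f), f) = Add(Mul(Mul(-1, Add(1, Mul(-1, Mul(2, f)))), f), f) = Add(Mul(Mul(-1, Add(1, Mul(-2, f))), f), f) = Add(Mul(Add(-1, Mul(2, f)), f), f) = Add(Mul(f, Add(-1, Mul(2, f))), f) = Add(f, Mul(f, Add(-1, Mul(2, f)))))
Mul(Function('y')(Mul(73, Pow(-22, -1))), 1001) = Mul(Mul(2, Pow(Mul(73, Pow(-22, -1)), 2)), 1001) = Mul(Mul(2, Pow(Mul(73, Rational(-1, 22)), 2)), 1001) = Mul(Mul(2, Pow(Rational(-73, 22), 2)), 1001) = Mul(Mul(2, Rational(5329, 484)), 1001) = Mul(Rational(5329, 242), 1001) = Rational(484939, 22)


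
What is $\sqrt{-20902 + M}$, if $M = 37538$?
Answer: $2 \sqrt{4159} \approx 128.98$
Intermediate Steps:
$\sqrt{-20902 + M} = \sqrt{-20902 + 37538} = \sqrt{16636} = 2 \sqrt{4159}$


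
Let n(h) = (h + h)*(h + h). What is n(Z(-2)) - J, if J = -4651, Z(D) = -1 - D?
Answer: 4655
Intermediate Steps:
n(h) = 4*h² (n(h) = (2*h)*(2*h) = 4*h²)
n(Z(-2)) - J = 4*(-1 - 1*(-2))² - 1*(-4651) = 4*(-1 + 2)² + 4651 = 4*1² + 4651 = 4*1 + 4651 = 4 + 4651 = 4655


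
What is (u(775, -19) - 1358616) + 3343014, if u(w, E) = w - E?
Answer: 1985192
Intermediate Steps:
(u(775, -19) - 1358616) + 3343014 = ((775 - 1*(-19)) - 1358616) + 3343014 = ((775 + 19) - 1358616) + 3343014 = (794 - 1358616) + 3343014 = -1357822 + 3343014 = 1985192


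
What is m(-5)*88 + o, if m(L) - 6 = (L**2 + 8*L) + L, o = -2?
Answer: -1234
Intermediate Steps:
m(L) = 6 + L**2 + 9*L (m(L) = 6 + ((L**2 + 8*L) + L) = 6 + (L**2 + 9*L) = 6 + L**2 + 9*L)
m(-5)*88 + o = (6 + (-5)**2 + 9*(-5))*88 - 2 = (6 + 25 - 45)*88 - 2 = -14*88 - 2 = -1232 - 2 = -1234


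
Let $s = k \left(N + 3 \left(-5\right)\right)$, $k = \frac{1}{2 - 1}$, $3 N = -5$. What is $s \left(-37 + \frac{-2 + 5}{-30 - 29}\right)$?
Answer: $\frac{109300}{177} \approx 617.51$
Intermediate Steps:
$N = - \frac{5}{3}$ ($N = \frac{1}{3} \left(-5\right) = - \frac{5}{3} \approx -1.6667$)
$k = 1$ ($k = 1^{-1} = 1$)
$s = - \frac{50}{3}$ ($s = 1 \left(- \frac{5}{3} + 3 \left(-5\right)\right) = 1 \left(- \frac{5}{3} - 15\right) = 1 \left(- \frac{50}{3}\right) = - \frac{50}{3} \approx -16.667$)
$s \left(-37 + \frac{-2 + 5}{-30 - 29}\right) = - \frac{50 \left(-37 + \frac{-2 + 5}{-30 - 29}\right)}{3} = - \frac{50 \left(-37 + \frac{3}{-59}\right)}{3} = - \frac{50 \left(-37 + 3 \left(- \frac{1}{59}\right)\right)}{3} = - \frac{50 \left(-37 - \frac{3}{59}\right)}{3} = \left(- \frac{50}{3}\right) \left(- \frac{2186}{59}\right) = \frac{109300}{177}$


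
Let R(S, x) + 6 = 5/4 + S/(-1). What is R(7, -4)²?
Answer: 2209/16 ≈ 138.06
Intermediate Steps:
R(S, x) = -19/4 - S (R(S, x) = -6 + (5/4 + S/(-1)) = -6 + (5*(¼) + S*(-1)) = -6 + (5/4 - S) = -19/4 - S)
R(7, -4)² = (-19/4 - 1*7)² = (-19/4 - 7)² = (-47/4)² = 2209/16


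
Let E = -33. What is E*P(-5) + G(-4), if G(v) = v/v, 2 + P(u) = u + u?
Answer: 397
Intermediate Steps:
P(u) = -2 + 2*u (P(u) = -2 + (u + u) = -2 + 2*u)
G(v) = 1
E*P(-5) + G(-4) = -33*(-2 + 2*(-5)) + 1 = -33*(-2 - 10) + 1 = -33*(-12) + 1 = 396 + 1 = 397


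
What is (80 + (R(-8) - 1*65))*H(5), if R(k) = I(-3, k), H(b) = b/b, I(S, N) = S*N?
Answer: 39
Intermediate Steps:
I(S, N) = N*S
H(b) = 1
R(k) = -3*k (R(k) = k*(-3) = -3*k)
(80 + (R(-8) - 1*65))*H(5) = (80 + (-3*(-8) - 1*65))*1 = (80 + (24 - 65))*1 = (80 - 41)*1 = 39*1 = 39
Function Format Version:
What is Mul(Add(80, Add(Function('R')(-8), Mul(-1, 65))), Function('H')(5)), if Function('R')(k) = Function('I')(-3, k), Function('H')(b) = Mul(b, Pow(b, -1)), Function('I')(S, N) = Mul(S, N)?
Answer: 39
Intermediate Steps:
Function('I')(S, N) = Mul(N, S)
Function('H')(b) = 1
Function('R')(k) = Mul(-3, k) (Function('R')(k) = Mul(k, -3) = Mul(-3, k))
Mul(Add(80, Add(Function('R')(-8), Mul(-1, 65))), Function('H')(5)) = Mul(Add(80, Add(Mul(-3, -8), Mul(-1, 65))), 1) = Mul(Add(80, Add(24, -65)), 1) = Mul(Add(80, -41), 1) = Mul(39, 1) = 39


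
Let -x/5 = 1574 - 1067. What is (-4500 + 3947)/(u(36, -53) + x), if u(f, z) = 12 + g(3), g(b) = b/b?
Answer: 553/2522 ≈ 0.21927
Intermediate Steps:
x = -2535 (x = -5*(1574 - 1067) = -5*507 = -2535)
g(b) = 1
u(f, z) = 13 (u(f, z) = 12 + 1 = 13)
(-4500 + 3947)/(u(36, -53) + x) = (-4500 + 3947)/(13 - 2535) = -553/(-2522) = -553*(-1/2522) = 553/2522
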